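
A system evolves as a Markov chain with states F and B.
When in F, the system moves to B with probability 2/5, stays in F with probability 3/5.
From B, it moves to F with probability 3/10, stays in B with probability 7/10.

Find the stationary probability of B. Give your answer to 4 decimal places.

Let the stationary distribution be π with π = πP and π_1 + π_2 = 1.
π_1 = 0.6·π_1 + 0.3·π_2
Solving with the normalization constraint gives π = (0.4286, 0.5714).
So the stationary probability of B is 0.5714.

0.5714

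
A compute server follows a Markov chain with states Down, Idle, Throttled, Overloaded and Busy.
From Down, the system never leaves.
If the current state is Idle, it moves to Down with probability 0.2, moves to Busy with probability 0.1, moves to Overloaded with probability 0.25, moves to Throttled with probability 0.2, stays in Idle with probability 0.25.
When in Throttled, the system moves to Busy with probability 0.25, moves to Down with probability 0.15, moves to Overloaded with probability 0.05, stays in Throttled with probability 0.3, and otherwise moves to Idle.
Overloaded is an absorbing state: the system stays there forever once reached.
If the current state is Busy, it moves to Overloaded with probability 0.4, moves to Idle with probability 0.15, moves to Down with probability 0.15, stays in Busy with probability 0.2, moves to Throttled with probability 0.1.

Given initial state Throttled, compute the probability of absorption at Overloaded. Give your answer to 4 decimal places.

0.5095

Let h(s) be the probability of absorption at Overloaded starting from transient state s. Then h(Overloaded) = 1 and h(Down) = 0. By first-step analysis:
h(Idle) = 0.2·0 + 0.25·h(Idle) + 0.2·h(Throttled) + 0.25·1 + 0.1·h(Busy)
h(Throttled) = 0.15·0 + 0.25·h(Idle) + 0.3·h(Throttled) + 0.05·1 + 0.25·h(Busy)
h(Busy) = 0.15·0 + 0.15·h(Idle) + 0.1·h(Throttled) + 0.4·1 + 0.2·h(Busy)
Solving: h(Idle) = 0.5583, h(Throttled) = 0.5095, h(Busy) = 0.6684.
Starting from Throttled, the probability is 0.5095.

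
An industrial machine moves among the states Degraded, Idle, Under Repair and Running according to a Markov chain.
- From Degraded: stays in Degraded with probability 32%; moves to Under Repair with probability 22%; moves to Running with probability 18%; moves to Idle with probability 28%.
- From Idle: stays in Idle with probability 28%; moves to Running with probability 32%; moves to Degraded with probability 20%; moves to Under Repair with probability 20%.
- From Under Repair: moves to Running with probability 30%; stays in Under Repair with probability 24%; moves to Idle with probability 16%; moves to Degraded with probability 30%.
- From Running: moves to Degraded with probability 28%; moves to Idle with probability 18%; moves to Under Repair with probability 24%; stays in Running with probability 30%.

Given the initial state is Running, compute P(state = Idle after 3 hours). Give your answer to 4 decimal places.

Propagate the distribution vector 3 hours from Running.
After 0 hours: (0.0000, 0.0000, 0.0000, 1.0000)
After 1 hour: (0.2800, 0.1800, 0.2400, 0.3000)
After 2 hours: (0.2816, 0.2212, 0.2272, 0.2700)
After 3 hours: (0.2781, 0.2257, 0.2255, 0.2706)
P(in Idle after 3 hours) = 0.2257

0.2257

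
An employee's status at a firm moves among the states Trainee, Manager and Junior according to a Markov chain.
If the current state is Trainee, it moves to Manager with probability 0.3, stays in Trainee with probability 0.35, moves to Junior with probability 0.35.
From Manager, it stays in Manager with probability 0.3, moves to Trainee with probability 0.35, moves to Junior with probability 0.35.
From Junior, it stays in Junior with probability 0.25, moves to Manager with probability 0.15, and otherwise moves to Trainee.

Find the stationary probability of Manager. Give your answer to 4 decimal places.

0.2523

Let the stationary distribution be π with π = πP and π_1 + π_2 + π_3 = 1.
π_1 = 0.35·π_1 + 0.35·π_2 + 0.6·π_3
π_2 = 0.3·π_1 + 0.3·π_2 + 0.15·π_3
Solving with the normalization constraint gives π = (0.4295, 0.2523, 0.3182).
So the stationary probability of Manager is 0.2523.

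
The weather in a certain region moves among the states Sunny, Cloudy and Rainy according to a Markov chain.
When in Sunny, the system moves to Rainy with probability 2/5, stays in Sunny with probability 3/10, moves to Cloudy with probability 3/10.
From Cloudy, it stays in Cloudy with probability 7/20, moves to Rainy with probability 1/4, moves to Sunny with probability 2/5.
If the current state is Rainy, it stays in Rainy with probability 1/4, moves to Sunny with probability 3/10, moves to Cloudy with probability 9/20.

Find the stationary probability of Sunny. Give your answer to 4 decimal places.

Let the stationary distribution be π with π = πP and π_1 + π_2 + π_3 = 1.
π_1 = 0.3·π_1 + 0.4·π_2 + 0.3·π_3
π_2 = 0.3·π_1 + 0.35·π_2 + 0.45·π_3
Solving with the normalization constraint gives π = (0.3363, 0.3632, 0.3004).
So the stationary probability of Sunny is 0.3363.

0.3363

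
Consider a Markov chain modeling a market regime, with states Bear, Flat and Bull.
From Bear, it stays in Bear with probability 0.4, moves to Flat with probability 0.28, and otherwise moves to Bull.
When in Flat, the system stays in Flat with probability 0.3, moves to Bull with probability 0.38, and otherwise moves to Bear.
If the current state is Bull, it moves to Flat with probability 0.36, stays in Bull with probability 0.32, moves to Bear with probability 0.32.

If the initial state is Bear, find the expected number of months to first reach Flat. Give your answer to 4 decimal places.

3.2723

Let t(s) be the expected number of months to first reach Flat from state s, with t(Flat) = 0. Conditioning on the first month:
t(Bear) = 1 + 0.4·t(Bear) + 0.32·t(Bull)
t(Bull) = 1 + 0.32·t(Bear) + 0.32·t(Bull)
Solving: t(Bear) = 3.2723, t(Bull) = 3.0105.
Expected months from Bear to Flat: 3.2723.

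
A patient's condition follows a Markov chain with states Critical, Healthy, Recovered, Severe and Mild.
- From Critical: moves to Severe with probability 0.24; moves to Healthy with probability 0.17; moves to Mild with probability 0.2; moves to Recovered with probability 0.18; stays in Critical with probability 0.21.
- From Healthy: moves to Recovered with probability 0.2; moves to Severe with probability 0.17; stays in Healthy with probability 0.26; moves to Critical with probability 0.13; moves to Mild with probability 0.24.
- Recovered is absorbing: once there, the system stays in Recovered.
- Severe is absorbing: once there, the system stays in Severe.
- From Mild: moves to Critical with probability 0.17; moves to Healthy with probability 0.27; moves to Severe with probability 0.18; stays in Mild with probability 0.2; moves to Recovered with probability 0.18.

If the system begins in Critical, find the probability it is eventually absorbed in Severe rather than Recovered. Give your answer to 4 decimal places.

0.5360

Let h(s) be the probability of absorption at Severe starting from transient state s. Then h(Severe) = 1 and h(Recovered) = 0. By first-step analysis:
h(Critical) = 0.21·h(Critical) + 0.17·h(Healthy) + 0.18·0 + 0.24·1 + 0.2·h(Mild)
h(Healthy) = 0.13·h(Critical) + 0.26·h(Healthy) + 0.2·0 + 0.17·1 + 0.24·h(Mild)
h(Mild) = 0.17·h(Critical) + 0.27·h(Healthy) + 0.18·0 + 0.18·1 + 0.2·h(Mild)
Solving: h(Critical) = 0.5360, h(Healthy) = 0.4871, h(Mild) = 0.5033.
Starting from Critical, the probability is 0.5360.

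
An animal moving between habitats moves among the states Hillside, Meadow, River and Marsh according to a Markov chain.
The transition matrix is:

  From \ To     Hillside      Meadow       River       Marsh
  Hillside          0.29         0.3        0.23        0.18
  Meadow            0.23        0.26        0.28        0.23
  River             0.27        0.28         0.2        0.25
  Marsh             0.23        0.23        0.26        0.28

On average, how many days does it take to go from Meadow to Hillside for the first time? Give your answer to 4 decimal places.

Let t(s) be the expected number of days to first reach Hillside from state s, with t(Hillside) = 0. Conditioning on the first day:
t(Meadow) = 1 + 0.26·t(Meadow) + 0.28·t(River) + 0.23·t(Marsh)
t(River) = 1 + 0.28·t(Meadow) + 0.2·t(River) + 0.25·t(Marsh)
t(Marsh) = 1 + 0.23·t(Meadow) + 0.26·t(River) + 0.28·t(Marsh)
Solving: t(Meadow) = 4.1634, t(River) = 4.0093, t(Marsh) = 4.1667.
Expected days from Meadow to Hillside: 4.1634.

4.1634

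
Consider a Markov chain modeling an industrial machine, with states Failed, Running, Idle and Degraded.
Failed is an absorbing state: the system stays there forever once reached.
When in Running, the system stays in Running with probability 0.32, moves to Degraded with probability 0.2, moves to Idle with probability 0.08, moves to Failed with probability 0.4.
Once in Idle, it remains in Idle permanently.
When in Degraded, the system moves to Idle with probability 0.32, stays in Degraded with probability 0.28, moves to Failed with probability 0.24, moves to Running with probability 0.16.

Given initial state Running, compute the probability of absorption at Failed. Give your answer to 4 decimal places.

Let h(s) be the probability of absorption at Failed starting from transient state s. Then h(Failed) = 1 and h(Idle) = 0. By first-step analysis:
h(Running) = 0.4·1 + 0.32·h(Running) + 0.08·0 + 0.2·h(Degraded)
h(Degraded) = 0.24·1 + 0.16·h(Running) + 0.32·0 + 0.28·h(Degraded)
Solving: h(Running) = 0.7343, h(Degraded) = 0.4965.
Starting from Running, the probability is 0.7343.

0.7343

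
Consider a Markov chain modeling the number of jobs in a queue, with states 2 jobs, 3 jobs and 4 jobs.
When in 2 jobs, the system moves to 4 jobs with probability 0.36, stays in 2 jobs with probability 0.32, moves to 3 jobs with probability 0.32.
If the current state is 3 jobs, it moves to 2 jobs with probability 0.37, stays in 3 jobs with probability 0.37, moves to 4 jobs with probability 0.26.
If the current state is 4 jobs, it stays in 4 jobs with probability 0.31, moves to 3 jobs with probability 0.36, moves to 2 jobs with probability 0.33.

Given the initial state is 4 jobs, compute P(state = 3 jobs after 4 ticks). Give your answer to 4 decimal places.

Propagate the distribution vector 4 ticks from 4 jobs.
After 0 ticks: (0.0000, 0.0000, 1.0000)
After 1 tick: (0.3300, 0.3600, 0.3100)
After 2 ticks: (0.3411, 0.3504, 0.3085)
After 3 ticks: (0.3406, 0.3499, 0.3095)
After 4 ticks: (0.3406, 0.3499, 0.3095)
P(in 3 jobs after 4 ticks) = 0.3499

0.3499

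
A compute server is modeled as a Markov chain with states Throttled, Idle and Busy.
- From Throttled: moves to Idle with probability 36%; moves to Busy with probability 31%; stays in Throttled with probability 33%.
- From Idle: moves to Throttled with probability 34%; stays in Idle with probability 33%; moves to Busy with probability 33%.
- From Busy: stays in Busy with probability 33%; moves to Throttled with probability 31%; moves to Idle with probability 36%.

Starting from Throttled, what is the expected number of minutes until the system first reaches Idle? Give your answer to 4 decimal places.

2.7778

Let t(s) be the expected number of minutes to first reach Idle from state s, with t(Idle) = 0. Conditioning on the first minute:
t(Throttled) = 1 + 0.33·t(Throttled) + 0.31·t(Busy)
t(Busy) = 1 + 0.31·t(Throttled) + 0.33·t(Busy)
Solving: t(Throttled) = 2.7778, t(Busy) = 2.7778.
Expected minutes from Throttled to Idle: 2.7778.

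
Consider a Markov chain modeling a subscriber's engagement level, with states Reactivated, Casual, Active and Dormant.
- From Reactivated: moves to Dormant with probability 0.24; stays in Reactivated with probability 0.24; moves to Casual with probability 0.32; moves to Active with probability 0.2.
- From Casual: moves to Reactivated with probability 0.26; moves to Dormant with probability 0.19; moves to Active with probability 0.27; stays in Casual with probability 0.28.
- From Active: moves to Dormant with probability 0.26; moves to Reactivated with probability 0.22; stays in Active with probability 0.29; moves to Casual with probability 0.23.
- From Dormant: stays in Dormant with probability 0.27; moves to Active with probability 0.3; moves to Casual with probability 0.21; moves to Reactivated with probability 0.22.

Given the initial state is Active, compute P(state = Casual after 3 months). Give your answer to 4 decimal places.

0.2590

Propagate the distribution vector 3 months from Active.
After 0 months: (0.0000, 0.0000, 1.0000, 0.0000)
After 1 month: (0.2200, 0.2300, 0.2900, 0.2600)
After 2 months: (0.2336, 0.2561, 0.2682, 0.2421)
After 3 months: (0.2349, 0.2590, 0.2663, 0.2398)
P(in Casual after 3 months) = 0.2590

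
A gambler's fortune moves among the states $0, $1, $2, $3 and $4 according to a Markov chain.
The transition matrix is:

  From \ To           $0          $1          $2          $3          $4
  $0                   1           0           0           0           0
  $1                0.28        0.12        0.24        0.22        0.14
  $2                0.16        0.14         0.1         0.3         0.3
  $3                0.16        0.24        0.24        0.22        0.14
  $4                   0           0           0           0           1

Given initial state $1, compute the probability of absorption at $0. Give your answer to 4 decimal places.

0.5658

Let h(s) be the probability of absorption at $0 starting from transient state s. Then h($0) = 1 and h($4) = 0. By first-step analysis:
h($1) = 0.28·1 + 0.12·h($1) + 0.24·h($2) + 0.22·h($3) + 0.14·0
h($2) = 0.16·1 + 0.14·h($1) + 0.1·h($2) + 0.3·h($3) + 0.3·0
h($3) = 0.16·1 + 0.24·h($1) + 0.24·h($2) + 0.22·h($3) + 0.14·0
Solving: h($1) = 0.5658, h($2) = 0.4370, h($3) = 0.5137.
Starting from $1, the probability is 0.5658.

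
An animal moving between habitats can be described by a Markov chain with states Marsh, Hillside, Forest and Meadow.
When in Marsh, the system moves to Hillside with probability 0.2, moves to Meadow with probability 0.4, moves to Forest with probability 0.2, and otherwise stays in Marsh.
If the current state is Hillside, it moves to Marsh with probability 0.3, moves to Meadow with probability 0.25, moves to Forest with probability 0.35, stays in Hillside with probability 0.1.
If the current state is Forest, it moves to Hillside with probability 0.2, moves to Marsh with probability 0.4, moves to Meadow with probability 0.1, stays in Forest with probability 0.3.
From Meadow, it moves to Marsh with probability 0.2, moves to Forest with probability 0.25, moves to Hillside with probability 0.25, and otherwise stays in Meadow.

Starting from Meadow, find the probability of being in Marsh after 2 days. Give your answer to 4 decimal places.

0.2750

Propagate the distribution vector 2 days from Meadow.
After 0 days: (0.0000, 0.0000, 0.0000, 1.0000)
After 1 day: (0.2000, 0.2500, 0.2500, 0.3000)
After 2 days: (0.2750, 0.1900, 0.2775, 0.2575)
P(in Marsh after 2 days) = 0.2750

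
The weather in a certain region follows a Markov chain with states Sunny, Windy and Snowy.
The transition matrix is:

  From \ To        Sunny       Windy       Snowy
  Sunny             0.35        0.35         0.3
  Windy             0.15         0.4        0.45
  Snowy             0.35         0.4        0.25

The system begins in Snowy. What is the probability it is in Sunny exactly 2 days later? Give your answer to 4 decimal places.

0.2700

Sum over the intermediate state after 1 day:
P = P(Snowy→Sunny)·P(Sunny→Sunny) + P(Snowy→Windy)·P(Windy→Sunny) + P(Snowy→Snowy)·P(Snowy→Sunny)
  = 0.35×0.35 + 0.4×0.15 + 0.25×0.35
  = 0.1225 + 0.0600 + 0.0875 = 0.2700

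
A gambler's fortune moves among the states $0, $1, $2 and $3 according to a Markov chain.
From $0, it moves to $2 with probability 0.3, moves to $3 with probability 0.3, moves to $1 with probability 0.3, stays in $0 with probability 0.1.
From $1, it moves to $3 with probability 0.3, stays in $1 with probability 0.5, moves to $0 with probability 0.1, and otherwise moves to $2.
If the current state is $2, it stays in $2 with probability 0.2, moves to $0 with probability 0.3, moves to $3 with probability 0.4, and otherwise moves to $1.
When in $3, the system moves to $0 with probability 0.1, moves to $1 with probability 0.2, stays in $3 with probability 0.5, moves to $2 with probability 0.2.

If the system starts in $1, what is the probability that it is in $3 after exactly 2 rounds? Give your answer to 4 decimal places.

Propagate the distribution vector 2 rounds from $1.
After 0 rounds: (0.0000, 1.0000, 0.0000, 0.0000)
After 1 round: (0.1000, 0.5000, 0.1000, 0.3000)
After 2 rounds: (0.1200, 0.3500, 0.1600, 0.3700)
P(in $3 after 2 rounds) = 0.3700

0.3700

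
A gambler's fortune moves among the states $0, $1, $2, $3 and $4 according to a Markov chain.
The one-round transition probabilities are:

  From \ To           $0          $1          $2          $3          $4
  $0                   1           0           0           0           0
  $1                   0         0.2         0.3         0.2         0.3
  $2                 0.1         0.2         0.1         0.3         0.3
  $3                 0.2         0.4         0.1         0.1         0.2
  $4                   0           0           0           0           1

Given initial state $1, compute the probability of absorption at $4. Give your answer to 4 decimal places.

0.8188

Let h(s) be the probability of absorption at $4 starting from transient state s. Then h($4) = 1 and h($0) = 0. By first-step analysis:
h($1) = 0.2·h($1) + 0.3·h($2) + 0.2·h($3) + 0.3·1
h($2) = 0.1·0 + 0.2·h($1) + 0.1·h($2) + 0.3·h($3) + 0.3·1
h($3) = 0.2·0 + 0.4·h($1) + 0.1·h($2) + 0.1·h($3) + 0.2·1
Solving: h($1) = 0.8188, h($2) = 0.7380, h($3) = 0.6681.
Starting from $1, the probability is 0.8188.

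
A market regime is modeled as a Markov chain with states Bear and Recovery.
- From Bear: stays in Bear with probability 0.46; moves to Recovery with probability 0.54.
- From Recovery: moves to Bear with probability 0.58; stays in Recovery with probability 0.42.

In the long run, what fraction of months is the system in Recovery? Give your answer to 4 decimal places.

0.4821

Let the stationary distribution be π with π = πP and π_1 + π_2 = 1.
π_1 = 0.46·π_1 + 0.58·π_2
Solving with the normalization constraint gives π = (0.5179, 0.4821).
So the stationary probability of Recovery is 0.4821.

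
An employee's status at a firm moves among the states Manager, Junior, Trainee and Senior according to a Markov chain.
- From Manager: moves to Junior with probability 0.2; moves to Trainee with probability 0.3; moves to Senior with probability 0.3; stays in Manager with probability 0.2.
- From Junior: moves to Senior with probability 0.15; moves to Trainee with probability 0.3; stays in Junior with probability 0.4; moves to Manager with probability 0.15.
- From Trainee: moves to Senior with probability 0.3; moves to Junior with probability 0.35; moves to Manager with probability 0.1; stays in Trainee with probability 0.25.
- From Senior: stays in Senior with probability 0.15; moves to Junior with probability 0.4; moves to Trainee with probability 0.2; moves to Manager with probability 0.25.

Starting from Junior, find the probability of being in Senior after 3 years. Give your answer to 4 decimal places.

Propagate the distribution vector 3 years from Junior.
After 0 years: (0.0000, 1.0000, 0.0000, 0.0000)
After 1 year: (0.1500, 0.4000, 0.3000, 0.1500)
After 2 years: (0.1575, 0.3550, 0.2700, 0.2175)
After 3 years: (0.1661, 0.3550, 0.2648, 0.2141)
P(in Senior after 3 years) = 0.2141

0.2141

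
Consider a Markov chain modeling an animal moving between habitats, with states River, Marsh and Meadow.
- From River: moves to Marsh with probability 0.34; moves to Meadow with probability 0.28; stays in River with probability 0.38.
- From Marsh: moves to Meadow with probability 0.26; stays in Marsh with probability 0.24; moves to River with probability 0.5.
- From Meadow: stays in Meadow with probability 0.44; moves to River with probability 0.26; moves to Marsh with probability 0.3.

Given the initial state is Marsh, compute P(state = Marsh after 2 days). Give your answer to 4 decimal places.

Sum over the intermediate state after 1 day:
P = P(Marsh→River)·P(River→Marsh) + P(Marsh→Marsh)·P(Marsh→Marsh) + P(Marsh→Meadow)·P(Meadow→Marsh)
  = 0.5×0.34 + 0.24×0.24 + 0.26×0.3
  = 0.1700 + 0.0576 + 0.0780 = 0.3056

0.3056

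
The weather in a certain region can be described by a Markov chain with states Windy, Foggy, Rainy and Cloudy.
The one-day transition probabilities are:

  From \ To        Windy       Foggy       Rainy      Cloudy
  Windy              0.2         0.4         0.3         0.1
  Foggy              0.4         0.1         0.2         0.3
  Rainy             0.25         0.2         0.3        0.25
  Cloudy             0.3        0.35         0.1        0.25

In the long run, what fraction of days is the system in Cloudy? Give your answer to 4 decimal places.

Let the stationary distribution be π with π = πP and π_1 + π_2 + π_3 + π_4 = 1.
π_1 = 0.2·π_1 + 0.4·π_2 + 0.25·π_3 + 0.3·π_4
π_2 = 0.4·π_1 + 0.1·π_2 + 0.2·π_3 + 0.35·π_4
π_3 = 0.3·π_1 + 0.2·π_2 + 0.3·π_3 + 0.1·π_4
Solving with the normalization constraint gives π = (0.2863, 0.2639, 0.2296, 0.2203).
So the stationary probability of Cloudy is 0.2203.

0.2203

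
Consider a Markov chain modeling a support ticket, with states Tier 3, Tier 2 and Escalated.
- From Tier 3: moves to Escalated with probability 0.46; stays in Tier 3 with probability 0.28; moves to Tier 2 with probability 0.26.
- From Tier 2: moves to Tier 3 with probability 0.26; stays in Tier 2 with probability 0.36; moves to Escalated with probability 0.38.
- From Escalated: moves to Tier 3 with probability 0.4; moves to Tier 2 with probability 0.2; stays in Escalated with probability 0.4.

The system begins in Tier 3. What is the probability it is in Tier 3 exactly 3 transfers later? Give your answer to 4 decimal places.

Propagate the distribution vector 3 transfers from Tier 3.
After 0 transfers: (1.0000, 0.0000, 0.0000)
After 1 transfer: (0.2800, 0.2600, 0.4600)
After 2 transfers: (0.3300, 0.2584, 0.4116)
After 3 transfers: (0.3242, 0.2611, 0.4146)
P(in Tier 3 after 3 transfers) = 0.3242

0.3242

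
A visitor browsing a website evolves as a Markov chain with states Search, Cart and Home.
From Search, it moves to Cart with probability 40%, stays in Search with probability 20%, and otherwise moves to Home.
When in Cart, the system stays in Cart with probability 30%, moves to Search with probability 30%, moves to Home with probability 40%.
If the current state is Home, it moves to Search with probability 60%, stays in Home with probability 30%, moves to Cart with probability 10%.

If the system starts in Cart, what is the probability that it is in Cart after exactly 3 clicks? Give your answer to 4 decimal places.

0.2670

Propagate the distribution vector 3 clicks from Cart.
After 0 clicks: (0.0000, 1.0000, 0.0000)
After 1 click: (0.3000, 0.3000, 0.4000)
After 2 clicks: (0.3900, 0.2500, 0.3600)
After 3 clicks: (0.3690, 0.2670, 0.3640)
P(in Cart after 3 clicks) = 0.2670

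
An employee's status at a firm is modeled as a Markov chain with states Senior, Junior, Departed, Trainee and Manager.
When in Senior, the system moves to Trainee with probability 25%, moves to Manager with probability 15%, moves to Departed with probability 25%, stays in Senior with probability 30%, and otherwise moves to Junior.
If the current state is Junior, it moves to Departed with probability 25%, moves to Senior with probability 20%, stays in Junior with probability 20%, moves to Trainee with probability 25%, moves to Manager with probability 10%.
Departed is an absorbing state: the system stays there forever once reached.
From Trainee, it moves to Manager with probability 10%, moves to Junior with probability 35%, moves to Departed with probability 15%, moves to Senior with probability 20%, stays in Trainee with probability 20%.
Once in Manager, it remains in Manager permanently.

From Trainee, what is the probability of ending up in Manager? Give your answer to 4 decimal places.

0.3608

Let h(s) be the probability of absorption at Manager starting from transient state s. Then h(Manager) = 1 and h(Departed) = 0. By first-step analysis:
h(Senior) = 0.3·h(Senior) + 0.05·h(Junior) + 0.25·0 + 0.25·h(Trainee) + 0.15·1
h(Junior) = 0.2·h(Senior) + 0.2·h(Junior) + 0.25·0 + 0.25·h(Trainee) + 0.1·1
h(Trainee) = 0.2·h(Senior) + 0.35·h(Junior) + 0.15·0 + 0.2·h(Trainee) + 0.1·1
Solving: h(Senior) = 0.3667, h(Junior) = 0.3294, h(Trainee) = 0.3608.
Starting from Trainee, the probability is 0.3608.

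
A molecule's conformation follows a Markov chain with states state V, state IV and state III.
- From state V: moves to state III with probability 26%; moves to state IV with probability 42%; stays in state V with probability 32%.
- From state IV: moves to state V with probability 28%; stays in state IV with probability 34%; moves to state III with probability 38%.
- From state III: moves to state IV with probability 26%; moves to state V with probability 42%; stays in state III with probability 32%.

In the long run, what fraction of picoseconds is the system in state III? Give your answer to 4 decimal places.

0.3202

Let the stationary distribution be π with π = πP and π_1 + π_2 + π_3 = 1.
π_1 = 0.32·π_1 + 0.28·π_2 + 0.42·π_3
π_2 = 0.42·π_1 + 0.34·π_2 + 0.26·π_3
Solving with the normalization constraint gives π = (0.3384, 0.3415, 0.3202).
So the stationary probability of state III is 0.3202.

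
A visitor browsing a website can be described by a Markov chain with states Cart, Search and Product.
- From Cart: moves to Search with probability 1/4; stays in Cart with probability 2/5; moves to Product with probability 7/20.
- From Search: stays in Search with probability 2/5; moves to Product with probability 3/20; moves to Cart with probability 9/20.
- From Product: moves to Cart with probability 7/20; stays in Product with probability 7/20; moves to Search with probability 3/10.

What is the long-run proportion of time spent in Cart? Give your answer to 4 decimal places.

0.4012

Let the stationary distribution be π with π = πP and π_1 + π_2 + π_3 = 1.
π_1 = 0.4·π_1 + 0.45·π_2 + 0.35·π_3
π_2 = 0.25·π_1 + 0.4·π_2 + 0.3·π_3
Solving with the normalization constraint gives π = (0.4012, 0.3110, 0.2878).
So the stationary probability of Cart is 0.4012.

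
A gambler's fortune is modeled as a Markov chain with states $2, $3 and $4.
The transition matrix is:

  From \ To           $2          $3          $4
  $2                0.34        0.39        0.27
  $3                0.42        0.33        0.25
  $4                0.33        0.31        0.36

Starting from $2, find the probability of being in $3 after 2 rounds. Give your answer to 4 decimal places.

0.3450

Sum over the intermediate state after 1 round:
P = P($2→$2)·P($2→$3) + P($2→$3)·P($3→$3) + P($2→$4)·P($4→$3)
  = 0.34×0.39 + 0.39×0.33 + 0.27×0.31
  = 0.1326 + 0.1287 + 0.0837 = 0.3450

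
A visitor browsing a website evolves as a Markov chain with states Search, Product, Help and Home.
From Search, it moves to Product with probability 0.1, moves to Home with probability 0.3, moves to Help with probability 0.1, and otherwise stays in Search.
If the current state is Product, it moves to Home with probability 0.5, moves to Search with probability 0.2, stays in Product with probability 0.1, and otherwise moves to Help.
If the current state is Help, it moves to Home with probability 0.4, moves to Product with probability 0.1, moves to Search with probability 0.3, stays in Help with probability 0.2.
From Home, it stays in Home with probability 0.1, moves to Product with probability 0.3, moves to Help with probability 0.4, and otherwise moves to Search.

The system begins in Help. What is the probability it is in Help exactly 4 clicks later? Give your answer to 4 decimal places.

Propagate the distribution vector 4 clicks from Help.
After 0 clicks: (0.0000, 0.0000, 1.0000, 0.0000)
After 1 click: (0.3000, 0.1000, 0.2000, 0.4000)
After 2 clicks: (0.3100, 0.1800, 0.2500, 0.2600)
After 3 clicks: (0.3180, 0.1520, 0.2210, 0.3090)
After 4 clicks: (0.3175, 0.1618, 0.2300, 0.2907)
P(in Help after 4 clicks) = 0.2300

0.2300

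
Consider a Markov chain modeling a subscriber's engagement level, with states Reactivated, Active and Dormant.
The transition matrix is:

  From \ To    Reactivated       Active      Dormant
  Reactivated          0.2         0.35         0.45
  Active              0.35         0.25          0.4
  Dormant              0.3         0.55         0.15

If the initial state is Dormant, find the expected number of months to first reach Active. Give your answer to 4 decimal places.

2.0183

Let t(s) be the expected number of months to first reach Active from state s, with t(Active) = 0. Conditioning on the first month:
t(Reactivated) = 1 + 0.2·t(Reactivated) + 0.45·t(Dormant)
t(Dormant) = 1 + 0.3·t(Reactivated) + 0.15·t(Dormant)
Solving: t(Reactivated) = 2.3853, t(Dormant) = 2.0183.
Expected months from Dormant to Active: 2.0183.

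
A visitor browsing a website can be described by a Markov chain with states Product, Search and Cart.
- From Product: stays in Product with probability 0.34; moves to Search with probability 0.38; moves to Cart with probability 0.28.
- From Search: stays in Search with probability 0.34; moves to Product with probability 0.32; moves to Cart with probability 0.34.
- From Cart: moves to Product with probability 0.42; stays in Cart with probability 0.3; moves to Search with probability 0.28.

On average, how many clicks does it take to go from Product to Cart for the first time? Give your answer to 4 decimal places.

3.3121

Let t(s) be the expected number of clicks to first reach Cart from state s, with t(Cart) = 0. Conditioning on the first click:
t(Product) = 1 + 0.34·t(Product) + 0.38·t(Search)
t(Search) = 1 + 0.32·t(Product) + 0.34·t(Search)
Solving: t(Product) = 3.3121, t(Search) = 3.1210.
Expected clicks from Product to Cart: 3.3121.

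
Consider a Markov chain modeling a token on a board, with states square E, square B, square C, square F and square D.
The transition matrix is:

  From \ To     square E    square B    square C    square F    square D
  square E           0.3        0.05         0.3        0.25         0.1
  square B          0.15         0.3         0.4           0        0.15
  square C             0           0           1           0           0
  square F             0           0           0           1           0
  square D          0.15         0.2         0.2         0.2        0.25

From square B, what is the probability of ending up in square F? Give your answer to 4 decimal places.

0.1770

Let h(s) be the probability of absorption at square F starting from transient state s. Then h(square F) = 1 and h(square C) = 0. By first-step analysis:
h(square E) = 0.3·h(square E) + 0.05·h(square B) + 0.3·0 + 0.25·1 + 0.1·h(square D)
h(square B) = 0.15·h(square E) + 0.3·h(square B) + 0.4·0 + 0.15·h(square D)
h(square D) = 0.15·h(square E) + 0.2·h(square B) + 0.2·0 + 0.2·1 + 0.25·h(square D)
Solving: h(square E) = 0.4268, h(square B) = 0.1770, h(square D) = 0.3992.
Starting from square B, the probability is 0.1770.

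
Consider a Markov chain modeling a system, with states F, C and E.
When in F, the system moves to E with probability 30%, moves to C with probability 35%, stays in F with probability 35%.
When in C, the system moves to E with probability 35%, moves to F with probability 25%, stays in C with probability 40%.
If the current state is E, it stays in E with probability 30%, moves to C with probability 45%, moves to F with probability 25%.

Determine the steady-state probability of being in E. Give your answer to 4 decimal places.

Let the stationary distribution be π with π = πP and π_1 + π_2 + π_3 = 1.
π_1 = 0.35·π_1 + 0.25·π_2 + 0.25·π_3
π_2 = 0.35·π_1 + 0.4·π_2 + 0.45·π_3
Solving with the normalization constraint gives π = (0.2778, 0.4021, 0.3201).
So the stationary probability of E is 0.3201.

0.3201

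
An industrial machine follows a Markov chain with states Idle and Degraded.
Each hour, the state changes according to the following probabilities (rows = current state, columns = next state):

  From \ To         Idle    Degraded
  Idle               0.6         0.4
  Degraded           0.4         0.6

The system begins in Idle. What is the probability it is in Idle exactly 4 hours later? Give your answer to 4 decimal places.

0.5008

Propagate the distribution vector 4 hours from Idle.
After 0 hours: (1.0000, 0.0000)
After 1 hour: (0.6000, 0.4000)
After 2 hours: (0.5200, 0.4800)
After 3 hours: (0.5040, 0.4960)
After 4 hours: (0.5008, 0.4992)
P(in Idle after 4 hours) = 0.5008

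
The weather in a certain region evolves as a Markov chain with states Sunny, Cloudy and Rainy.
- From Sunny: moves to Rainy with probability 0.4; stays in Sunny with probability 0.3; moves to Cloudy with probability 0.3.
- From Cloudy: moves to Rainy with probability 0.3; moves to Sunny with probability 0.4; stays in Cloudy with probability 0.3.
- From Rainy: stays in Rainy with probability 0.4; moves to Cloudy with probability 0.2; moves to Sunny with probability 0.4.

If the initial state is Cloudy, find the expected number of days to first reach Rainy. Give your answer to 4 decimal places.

2.9730

Let t(s) be the expected number of days to first reach Rainy from state s, with t(Rainy) = 0. Conditioning on the first day:
t(Sunny) = 1 + 0.3·t(Sunny) + 0.3·t(Cloudy)
t(Cloudy) = 1 + 0.4·t(Sunny) + 0.3·t(Cloudy)
Solving: t(Sunny) = 2.7027, t(Cloudy) = 2.9730.
Expected days from Cloudy to Rainy: 2.9730.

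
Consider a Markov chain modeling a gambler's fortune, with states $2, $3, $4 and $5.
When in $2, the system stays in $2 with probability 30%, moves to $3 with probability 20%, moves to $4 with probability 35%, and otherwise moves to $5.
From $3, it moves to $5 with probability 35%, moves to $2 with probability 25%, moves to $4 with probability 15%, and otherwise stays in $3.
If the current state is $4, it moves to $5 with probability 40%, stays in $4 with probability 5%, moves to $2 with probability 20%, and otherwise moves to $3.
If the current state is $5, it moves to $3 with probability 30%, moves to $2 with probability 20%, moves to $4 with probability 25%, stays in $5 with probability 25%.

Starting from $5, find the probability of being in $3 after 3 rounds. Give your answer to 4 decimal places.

Propagate the distribution vector 3 rounds from $5.
After 0 rounds: (0.0000, 0.0000, 0.0000, 1.0000)
After 1 round: (0.2000, 0.3000, 0.2500, 0.2500)
After 2 rounds: (0.2350, 0.2775, 0.1900, 0.2975)
After 3 rounds: (0.2374, 0.2721, 0.2078, 0.2828)
P(in $3 after 3 rounds) = 0.2721

0.2721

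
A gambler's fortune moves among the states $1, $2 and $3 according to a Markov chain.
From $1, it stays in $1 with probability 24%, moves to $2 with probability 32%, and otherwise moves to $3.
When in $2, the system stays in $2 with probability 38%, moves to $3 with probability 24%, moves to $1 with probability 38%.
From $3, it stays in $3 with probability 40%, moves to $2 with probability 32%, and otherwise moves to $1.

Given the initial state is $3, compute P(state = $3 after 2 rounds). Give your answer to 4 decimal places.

0.3600

Sum over the intermediate state after 1 round:
P = P($3→$1)·P($1→$3) + P($3→$2)·P($2→$3) + P($3→$3)·P($3→$3)
  = 0.28×0.44 + 0.32×0.24 + 0.4×0.4
  = 0.1232 + 0.0768 + 0.1600 = 0.3600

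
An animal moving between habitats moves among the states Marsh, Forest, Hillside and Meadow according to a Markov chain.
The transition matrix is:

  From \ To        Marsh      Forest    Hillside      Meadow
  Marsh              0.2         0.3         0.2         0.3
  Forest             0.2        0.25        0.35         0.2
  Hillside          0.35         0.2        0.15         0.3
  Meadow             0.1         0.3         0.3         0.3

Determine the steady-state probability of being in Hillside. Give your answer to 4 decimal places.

Let the stationary distribution be π with π = πP and π_1 + π_2 + π_3 + π_4 = 1.
π_1 = 0.2·π_1 + 0.2·π_2 + 0.35·π_3 + 0.1·π_4
π_2 = 0.3·π_1 + 0.25·π_2 + 0.2·π_3 + 0.3·π_4
π_3 = 0.2·π_1 + 0.35·π_2 + 0.15·π_3 + 0.3·π_4
Solving with the normalization constraint gives π = (0.2107, 0.2615, 0.2539, 0.2738).
So the stationary probability of Hillside is 0.2539.

0.2539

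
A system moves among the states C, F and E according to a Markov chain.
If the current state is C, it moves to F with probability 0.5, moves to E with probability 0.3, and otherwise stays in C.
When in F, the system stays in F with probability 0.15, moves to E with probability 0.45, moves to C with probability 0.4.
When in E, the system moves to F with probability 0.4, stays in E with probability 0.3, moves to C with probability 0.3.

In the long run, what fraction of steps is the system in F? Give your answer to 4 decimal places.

Let the stationary distribution be π with π = πP and π_1 + π_2 + π_3 = 1.
π_1 = 0.2·π_1 + 0.4·π_2 + 0.3·π_3
π_2 = 0.5·π_1 + 0.15·π_2 + 0.4·π_3
Solving with the normalization constraint gives π = (0.3040, 0.3443, 0.3516).
So the stationary probability of F is 0.3443.

0.3443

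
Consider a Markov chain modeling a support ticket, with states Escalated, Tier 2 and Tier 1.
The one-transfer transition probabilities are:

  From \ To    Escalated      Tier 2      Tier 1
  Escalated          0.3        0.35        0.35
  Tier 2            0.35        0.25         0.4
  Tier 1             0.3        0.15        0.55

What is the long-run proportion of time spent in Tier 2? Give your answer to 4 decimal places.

Let the stationary distribution be π with π = πP and π_1 + π_2 + π_3 = 1.
π_1 = 0.3·π_1 + 0.35·π_2 + 0.3·π_3
π_2 = 0.35·π_1 + 0.25·π_2 + 0.15·π_3
Solving with the normalization constraint gives π = (0.3118, 0.2360, 0.4522).
So the stationary probability of Tier 2 is 0.2360.

0.2360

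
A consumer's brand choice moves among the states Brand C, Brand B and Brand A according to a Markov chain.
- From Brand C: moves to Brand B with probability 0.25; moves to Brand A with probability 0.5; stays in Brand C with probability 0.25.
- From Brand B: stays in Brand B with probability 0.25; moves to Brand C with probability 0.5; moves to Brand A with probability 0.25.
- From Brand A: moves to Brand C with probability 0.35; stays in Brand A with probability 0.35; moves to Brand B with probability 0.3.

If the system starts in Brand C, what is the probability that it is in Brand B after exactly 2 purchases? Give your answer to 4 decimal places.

0.2750

Sum over the intermediate state after 1 purchase:
P = P(Brand C→Brand C)·P(Brand C→Brand B) + P(Brand C→Brand B)·P(Brand B→Brand B) + P(Brand C→Brand A)·P(Brand A→Brand B)
  = 0.25×0.25 + 0.25×0.25 + 0.5×0.3
  = 0.0625 + 0.0625 + 0.1500 = 0.2750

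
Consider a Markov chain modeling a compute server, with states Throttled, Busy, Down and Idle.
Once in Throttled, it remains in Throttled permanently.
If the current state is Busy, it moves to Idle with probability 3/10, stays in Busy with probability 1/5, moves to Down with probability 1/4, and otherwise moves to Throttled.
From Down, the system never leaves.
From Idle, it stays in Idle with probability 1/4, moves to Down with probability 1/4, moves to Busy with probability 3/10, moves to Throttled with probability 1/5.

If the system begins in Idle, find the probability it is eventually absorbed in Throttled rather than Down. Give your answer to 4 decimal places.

0.4608

Let h(s) be the probability of absorption at Throttled starting from transient state s. Then h(Throttled) = 1 and h(Down) = 0. By first-step analysis:
h(Busy) = 0.25·1 + 0.2·h(Busy) + 0.25·0 + 0.3·h(Idle)
h(Idle) = 0.2·1 + 0.3·h(Busy) + 0.25·0 + 0.25·h(Idle)
Solving: h(Busy) = 0.4853, h(Idle) = 0.4608.
Starting from Idle, the probability is 0.4608.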